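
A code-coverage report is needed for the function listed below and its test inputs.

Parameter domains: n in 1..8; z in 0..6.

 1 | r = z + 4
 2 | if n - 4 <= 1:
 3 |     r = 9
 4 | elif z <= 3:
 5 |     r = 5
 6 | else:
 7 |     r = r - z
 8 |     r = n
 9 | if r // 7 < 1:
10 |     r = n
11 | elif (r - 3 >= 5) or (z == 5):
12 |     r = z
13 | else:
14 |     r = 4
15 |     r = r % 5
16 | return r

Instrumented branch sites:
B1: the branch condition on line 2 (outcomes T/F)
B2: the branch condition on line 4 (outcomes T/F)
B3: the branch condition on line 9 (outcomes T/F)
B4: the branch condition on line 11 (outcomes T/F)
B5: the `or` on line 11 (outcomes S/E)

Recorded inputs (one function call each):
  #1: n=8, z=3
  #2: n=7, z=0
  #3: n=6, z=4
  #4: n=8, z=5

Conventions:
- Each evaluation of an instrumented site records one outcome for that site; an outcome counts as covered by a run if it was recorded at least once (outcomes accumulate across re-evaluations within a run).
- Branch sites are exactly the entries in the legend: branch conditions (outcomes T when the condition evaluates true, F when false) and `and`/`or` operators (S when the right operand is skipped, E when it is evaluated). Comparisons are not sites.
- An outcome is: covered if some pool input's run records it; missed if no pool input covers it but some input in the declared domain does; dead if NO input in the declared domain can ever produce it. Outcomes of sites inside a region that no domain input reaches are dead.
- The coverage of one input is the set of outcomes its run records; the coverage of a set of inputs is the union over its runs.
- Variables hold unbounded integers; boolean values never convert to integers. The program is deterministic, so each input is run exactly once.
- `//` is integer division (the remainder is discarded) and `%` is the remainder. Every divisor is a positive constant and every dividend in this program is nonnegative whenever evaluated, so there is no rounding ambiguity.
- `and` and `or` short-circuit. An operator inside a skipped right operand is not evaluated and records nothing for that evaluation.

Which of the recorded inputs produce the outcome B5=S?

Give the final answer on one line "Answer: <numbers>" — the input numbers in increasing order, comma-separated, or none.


input #1 (n=8, z=3): never hits B5=S
input #2 (n=7, z=0): never hits B5=S
input #3 (n=6, z=4): never hits B5=S
input #4 (n=8, z=5): hits B5=S
Answer: 4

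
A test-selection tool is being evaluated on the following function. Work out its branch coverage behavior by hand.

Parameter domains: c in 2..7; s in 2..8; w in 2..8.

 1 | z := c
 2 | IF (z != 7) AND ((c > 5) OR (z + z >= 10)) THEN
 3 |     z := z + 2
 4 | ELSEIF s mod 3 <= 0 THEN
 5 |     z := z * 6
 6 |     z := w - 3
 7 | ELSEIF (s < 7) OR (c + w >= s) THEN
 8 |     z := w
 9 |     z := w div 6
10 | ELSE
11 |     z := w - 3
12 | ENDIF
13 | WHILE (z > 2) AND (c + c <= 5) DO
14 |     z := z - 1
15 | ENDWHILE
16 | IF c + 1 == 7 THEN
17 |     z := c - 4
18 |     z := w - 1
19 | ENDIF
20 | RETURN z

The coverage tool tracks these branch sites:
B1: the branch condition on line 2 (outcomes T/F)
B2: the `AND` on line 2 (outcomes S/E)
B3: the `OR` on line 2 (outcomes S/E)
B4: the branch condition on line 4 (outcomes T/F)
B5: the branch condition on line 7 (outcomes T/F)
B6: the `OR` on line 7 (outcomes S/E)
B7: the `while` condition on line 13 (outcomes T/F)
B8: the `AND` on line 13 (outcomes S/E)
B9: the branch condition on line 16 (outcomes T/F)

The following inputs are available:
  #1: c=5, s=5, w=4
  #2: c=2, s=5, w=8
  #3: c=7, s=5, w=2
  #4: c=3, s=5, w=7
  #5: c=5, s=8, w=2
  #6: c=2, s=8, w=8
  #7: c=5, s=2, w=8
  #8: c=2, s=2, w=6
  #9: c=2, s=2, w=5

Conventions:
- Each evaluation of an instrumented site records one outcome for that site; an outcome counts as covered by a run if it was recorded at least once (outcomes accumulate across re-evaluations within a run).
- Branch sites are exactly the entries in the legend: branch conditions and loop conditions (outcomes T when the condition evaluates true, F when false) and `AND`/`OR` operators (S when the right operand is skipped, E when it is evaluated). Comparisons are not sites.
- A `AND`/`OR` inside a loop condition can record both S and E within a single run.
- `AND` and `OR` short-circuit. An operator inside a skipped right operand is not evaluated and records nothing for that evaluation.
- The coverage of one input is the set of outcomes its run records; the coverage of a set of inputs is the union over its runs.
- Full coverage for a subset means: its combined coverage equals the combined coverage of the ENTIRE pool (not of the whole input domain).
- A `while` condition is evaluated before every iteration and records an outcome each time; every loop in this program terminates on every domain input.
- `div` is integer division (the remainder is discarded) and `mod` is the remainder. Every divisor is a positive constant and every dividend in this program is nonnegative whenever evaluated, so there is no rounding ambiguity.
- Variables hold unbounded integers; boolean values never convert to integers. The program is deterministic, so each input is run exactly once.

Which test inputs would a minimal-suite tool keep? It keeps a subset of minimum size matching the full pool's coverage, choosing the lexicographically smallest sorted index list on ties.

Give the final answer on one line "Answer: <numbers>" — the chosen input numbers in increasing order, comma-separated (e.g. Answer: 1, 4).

input #1 (c=5, s=5, w=4): events B2->E, B3->E, B1->T, B8->E, B7->F, B9->F; covers B1=T, B2=E, B3=E, B7=F, B8=E, B9=F
input #2 (c=2, s=5, w=8): events B2->E, B3->E, B1->F, B4->F, B6->S, B5->T, B8->S, B7->F, B9->F; covers B1=F, B2=E, B3=E, B4=F, B5=T, B6=S, B7=F, B8=S, B9=F
input #3 (c=7, s=5, w=2): events B2->S, B1->F, B4->F, B6->S, B5->T, B8->S, B7->F, B9->F; covers B1=F, B2=S, B4=F, B5=T, B6=S, B7=F, B8=S, B9=F
input #4 (c=3, s=5, w=7): events B2->E, B3->E, B1->F, B4->F, B6->S, B5->T, B8->S, B7->F, B9->F; covers B1=F, B2=E, B3=E, B4=F, B5=T, B6=S, B7=F, B8=S, B9=F
input #5 (c=5, s=8, w=2): events B2->E, B3->E, B1->T, B8->E, B7->F, B9->F; covers B1=T, B2=E, B3=E, B7=F, B8=E, B9=F
input #6 (c=2, s=8, w=8): events B2->E, B3->E, B1->F, B4->F, B6->E, B5->T, B8->S, B7->F, B9->F; covers B1=F, B2=E, B3=E, B4=F, B5=T, B6=E, B7=F, B8=S, B9=F
input #7 (c=5, s=2, w=8): events B2->E, B3->E, B1->T, B8->E, B7->F, B9->F; covers B1=T, B2=E, B3=E, B7=F, B8=E, B9=F
input #8 (c=2, s=2, w=6): events B2->E, B3->E, B1->F, B4->F, B6->S, B5->T, B8->S, B7->F, B9->F; covers B1=F, B2=E, B3=E, B4=F, B5=T, B6=S, B7=F, B8=S, B9=F
input #9 (c=2, s=2, w=5): events B2->E, B3->E, B1->F, B4->F, B6->S, B5->T, B8->S, B7->F, B9->F; covers B1=F, B2=E, B3=E, B4=F, B5=T, B6=S, B7=F, B8=S, B9=F
together the pool reaches 13 outcomes: B1=T, B1=F, B2=S, B2=E, B3=E, B4=F, B5=T, B6=S, B6=E, B7=F, B8=S, B8=E, B9=F
every size-1 subset falls short of the 13 outcomes (best: 9/13)
every size-2 subset falls short of the 13 outcomes (best: 12/13)
size 3: inputs {1, 3, 6} cover all 13 outcomes, and no lexicographically smaller subset of this size does

Answer: 1, 3, 6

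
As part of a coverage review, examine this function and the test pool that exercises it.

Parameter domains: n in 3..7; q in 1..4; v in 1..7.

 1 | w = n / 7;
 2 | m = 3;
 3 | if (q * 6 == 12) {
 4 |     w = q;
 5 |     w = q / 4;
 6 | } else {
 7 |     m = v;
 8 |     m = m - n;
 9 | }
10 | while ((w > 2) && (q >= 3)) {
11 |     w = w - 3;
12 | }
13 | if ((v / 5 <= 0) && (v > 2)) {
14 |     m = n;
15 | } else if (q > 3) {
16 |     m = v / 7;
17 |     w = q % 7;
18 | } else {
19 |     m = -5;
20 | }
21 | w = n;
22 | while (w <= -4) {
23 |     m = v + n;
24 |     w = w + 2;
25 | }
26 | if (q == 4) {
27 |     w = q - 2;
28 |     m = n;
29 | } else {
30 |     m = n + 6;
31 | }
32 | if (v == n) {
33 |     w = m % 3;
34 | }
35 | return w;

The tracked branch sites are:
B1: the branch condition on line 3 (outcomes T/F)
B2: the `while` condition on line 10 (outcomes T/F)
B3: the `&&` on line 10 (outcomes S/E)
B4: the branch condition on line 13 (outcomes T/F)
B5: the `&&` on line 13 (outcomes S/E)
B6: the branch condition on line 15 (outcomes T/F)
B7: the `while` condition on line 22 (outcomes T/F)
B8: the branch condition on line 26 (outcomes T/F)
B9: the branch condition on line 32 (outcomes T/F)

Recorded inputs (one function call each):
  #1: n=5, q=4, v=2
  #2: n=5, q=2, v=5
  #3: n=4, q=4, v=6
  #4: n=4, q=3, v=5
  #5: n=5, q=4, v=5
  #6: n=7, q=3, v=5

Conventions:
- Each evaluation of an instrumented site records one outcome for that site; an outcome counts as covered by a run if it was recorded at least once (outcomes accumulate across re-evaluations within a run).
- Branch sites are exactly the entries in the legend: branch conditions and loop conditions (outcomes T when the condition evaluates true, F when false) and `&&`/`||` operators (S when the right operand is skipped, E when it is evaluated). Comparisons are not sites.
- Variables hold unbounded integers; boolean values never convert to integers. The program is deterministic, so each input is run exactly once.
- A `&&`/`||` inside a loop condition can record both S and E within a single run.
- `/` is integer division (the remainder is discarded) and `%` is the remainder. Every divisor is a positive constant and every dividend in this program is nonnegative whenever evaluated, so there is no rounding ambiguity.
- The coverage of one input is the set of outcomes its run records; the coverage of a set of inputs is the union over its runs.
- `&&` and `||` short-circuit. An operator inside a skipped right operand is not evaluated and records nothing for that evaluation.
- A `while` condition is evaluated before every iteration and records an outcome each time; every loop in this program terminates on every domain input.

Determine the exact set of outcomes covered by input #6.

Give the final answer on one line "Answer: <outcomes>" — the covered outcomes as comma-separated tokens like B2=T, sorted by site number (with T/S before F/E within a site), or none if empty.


Event log for input #6 (n=7, q=3, v=5):
  B1->F, B3->S, B2->F, B5->S, B4->F, B6->F, B7->F, B8->F, B9->F
as a set, this run covers: B1=F, B2=F, B3=S, B4=F, B5=S, B6=F, B7=F, B8=F, B9=F
Answer: B1=F, B2=F, B3=S, B4=F, B5=S, B6=F, B7=F, B8=F, B9=F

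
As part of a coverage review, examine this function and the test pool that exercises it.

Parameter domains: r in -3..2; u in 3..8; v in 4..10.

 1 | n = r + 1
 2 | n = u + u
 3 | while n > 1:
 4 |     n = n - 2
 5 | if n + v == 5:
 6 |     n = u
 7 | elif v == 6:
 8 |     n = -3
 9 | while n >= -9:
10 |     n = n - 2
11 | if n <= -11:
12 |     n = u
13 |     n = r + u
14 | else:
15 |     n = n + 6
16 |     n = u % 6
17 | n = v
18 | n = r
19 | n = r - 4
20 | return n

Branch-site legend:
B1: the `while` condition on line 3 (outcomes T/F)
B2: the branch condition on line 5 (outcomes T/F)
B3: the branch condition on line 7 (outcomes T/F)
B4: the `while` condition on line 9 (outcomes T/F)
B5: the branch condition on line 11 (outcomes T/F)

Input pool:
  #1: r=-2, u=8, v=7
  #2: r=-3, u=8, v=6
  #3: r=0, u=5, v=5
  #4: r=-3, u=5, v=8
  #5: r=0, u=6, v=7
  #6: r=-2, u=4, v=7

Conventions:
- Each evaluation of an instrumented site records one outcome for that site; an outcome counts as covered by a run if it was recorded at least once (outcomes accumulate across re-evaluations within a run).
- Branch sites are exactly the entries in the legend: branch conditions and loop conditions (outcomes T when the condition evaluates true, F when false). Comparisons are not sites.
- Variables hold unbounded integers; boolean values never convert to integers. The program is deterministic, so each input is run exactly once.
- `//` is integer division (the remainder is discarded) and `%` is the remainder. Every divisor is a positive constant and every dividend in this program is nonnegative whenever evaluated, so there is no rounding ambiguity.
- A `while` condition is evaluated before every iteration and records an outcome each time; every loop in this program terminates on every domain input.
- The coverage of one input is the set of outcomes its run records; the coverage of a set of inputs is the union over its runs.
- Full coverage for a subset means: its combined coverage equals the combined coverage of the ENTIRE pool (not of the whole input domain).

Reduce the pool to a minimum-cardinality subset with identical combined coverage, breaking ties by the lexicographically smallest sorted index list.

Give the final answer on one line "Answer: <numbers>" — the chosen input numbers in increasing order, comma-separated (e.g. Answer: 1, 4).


test 1 (r=-2, u=8, v=7) fires B1->T, B1->T, B1->T, B1->T, B1->T, B1->T, B1->T, B1->T, B1->F, B2->F, B3->F, B4->T, B4->T, B4->T, ...; hits B1=T, B1=F, B2=F, B3=F, B4=T, B4=F, B5=F
test 2 (r=-3, u=8, v=6) fires B1->T, B1->T, B1->T, B1->T, B1->T, B1->T, B1->T, B1->T, B1->F, B2->F, B3->T, B4->T, B4->T, B4->T, ...; hits B1=T, B1=F, B2=F, B3=T, B4=T, B4=F, B5=T
test 3 (r=0, u=5, v=5) fires B1->T, B1->T, B1->T, B1->T, B1->T, B1->F, B2->T, B4->T, B4->T, B4->T, B4->T, B4->T, B4->T, B4->T, ...; hits B1=T, B1=F, B2=T, B4=T, B4=F, B5=T
test 4 (r=-3, u=5, v=8) fires B1->T, B1->T, B1->T, B1->T, B1->T, B1->F, B2->F, B3->F, B4->T, B4->T, B4->T, B4->T, B4->T, B4->F, ...; hits B1=T, B1=F, B2=F, B3=F, B4=T, B4=F, B5=F
test 5 (r=0, u=6, v=7) fires B1->T, B1->T, B1->T, B1->T, B1->T, B1->T, B1->F, B2->F, B3->F, B4->T, B4->T, B4->T, B4->T, B4->T, ...; hits B1=T, B1=F, B2=F, B3=F, B4=T, B4=F, B5=F
test 6 (r=-2, u=4, v=7) fires B1->T, B1->T, B1->T, B1->T, B1->F, B2->F, B3->F, B4->T, B4->T, B4->T, B4->T, B4->T, B4->F, B5->F; hits B1=T, B1=F, B2=F, B3=F, B4=T, B4=F, B5=F
union over all inputs: B1=T, B1=F, B2=T, B2=F, B3=T, B3=F, B4=T, B4=F, B5=T, B5=F (10 outcomes)
size 1 is not enough: best union over all size-1 subsets is 7/10
size 2 is not enough: best union over all size-2 subsets is 9/10
at size 3, {1, 2, 3} reaches all 10 outcomes; every lexicographically earlier size-3 subset fails
Answer: 1, 2, 3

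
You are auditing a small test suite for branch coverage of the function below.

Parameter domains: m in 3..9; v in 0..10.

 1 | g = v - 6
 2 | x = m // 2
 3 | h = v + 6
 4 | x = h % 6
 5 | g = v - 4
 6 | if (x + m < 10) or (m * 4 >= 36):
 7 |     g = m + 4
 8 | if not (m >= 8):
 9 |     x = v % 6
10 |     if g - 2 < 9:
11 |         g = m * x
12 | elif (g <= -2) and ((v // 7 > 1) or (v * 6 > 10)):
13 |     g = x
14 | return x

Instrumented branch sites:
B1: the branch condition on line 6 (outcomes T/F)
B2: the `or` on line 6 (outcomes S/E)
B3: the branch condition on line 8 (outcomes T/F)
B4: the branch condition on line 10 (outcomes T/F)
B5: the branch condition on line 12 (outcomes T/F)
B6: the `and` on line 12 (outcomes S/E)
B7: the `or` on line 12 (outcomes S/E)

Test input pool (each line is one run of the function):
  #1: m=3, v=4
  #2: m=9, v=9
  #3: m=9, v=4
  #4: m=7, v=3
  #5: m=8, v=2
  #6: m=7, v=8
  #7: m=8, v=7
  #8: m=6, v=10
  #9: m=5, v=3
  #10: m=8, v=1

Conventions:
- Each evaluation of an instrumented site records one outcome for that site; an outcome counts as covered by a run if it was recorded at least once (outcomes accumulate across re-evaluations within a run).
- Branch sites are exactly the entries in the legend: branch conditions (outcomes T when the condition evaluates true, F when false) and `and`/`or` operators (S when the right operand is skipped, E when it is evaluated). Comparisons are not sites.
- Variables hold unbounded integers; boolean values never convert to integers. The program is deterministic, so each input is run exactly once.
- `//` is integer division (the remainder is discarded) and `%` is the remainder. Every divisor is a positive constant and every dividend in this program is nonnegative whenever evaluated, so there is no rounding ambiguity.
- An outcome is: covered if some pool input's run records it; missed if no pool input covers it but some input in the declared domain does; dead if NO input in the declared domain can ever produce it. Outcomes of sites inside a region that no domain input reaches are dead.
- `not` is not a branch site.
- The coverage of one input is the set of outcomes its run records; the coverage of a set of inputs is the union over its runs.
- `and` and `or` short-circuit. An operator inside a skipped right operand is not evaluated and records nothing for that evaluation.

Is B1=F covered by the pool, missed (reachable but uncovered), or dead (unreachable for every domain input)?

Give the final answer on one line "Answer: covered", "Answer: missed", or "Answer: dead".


B1=F is recorded by pool input(s) 4, 5, 8 -> covered
Answer: covered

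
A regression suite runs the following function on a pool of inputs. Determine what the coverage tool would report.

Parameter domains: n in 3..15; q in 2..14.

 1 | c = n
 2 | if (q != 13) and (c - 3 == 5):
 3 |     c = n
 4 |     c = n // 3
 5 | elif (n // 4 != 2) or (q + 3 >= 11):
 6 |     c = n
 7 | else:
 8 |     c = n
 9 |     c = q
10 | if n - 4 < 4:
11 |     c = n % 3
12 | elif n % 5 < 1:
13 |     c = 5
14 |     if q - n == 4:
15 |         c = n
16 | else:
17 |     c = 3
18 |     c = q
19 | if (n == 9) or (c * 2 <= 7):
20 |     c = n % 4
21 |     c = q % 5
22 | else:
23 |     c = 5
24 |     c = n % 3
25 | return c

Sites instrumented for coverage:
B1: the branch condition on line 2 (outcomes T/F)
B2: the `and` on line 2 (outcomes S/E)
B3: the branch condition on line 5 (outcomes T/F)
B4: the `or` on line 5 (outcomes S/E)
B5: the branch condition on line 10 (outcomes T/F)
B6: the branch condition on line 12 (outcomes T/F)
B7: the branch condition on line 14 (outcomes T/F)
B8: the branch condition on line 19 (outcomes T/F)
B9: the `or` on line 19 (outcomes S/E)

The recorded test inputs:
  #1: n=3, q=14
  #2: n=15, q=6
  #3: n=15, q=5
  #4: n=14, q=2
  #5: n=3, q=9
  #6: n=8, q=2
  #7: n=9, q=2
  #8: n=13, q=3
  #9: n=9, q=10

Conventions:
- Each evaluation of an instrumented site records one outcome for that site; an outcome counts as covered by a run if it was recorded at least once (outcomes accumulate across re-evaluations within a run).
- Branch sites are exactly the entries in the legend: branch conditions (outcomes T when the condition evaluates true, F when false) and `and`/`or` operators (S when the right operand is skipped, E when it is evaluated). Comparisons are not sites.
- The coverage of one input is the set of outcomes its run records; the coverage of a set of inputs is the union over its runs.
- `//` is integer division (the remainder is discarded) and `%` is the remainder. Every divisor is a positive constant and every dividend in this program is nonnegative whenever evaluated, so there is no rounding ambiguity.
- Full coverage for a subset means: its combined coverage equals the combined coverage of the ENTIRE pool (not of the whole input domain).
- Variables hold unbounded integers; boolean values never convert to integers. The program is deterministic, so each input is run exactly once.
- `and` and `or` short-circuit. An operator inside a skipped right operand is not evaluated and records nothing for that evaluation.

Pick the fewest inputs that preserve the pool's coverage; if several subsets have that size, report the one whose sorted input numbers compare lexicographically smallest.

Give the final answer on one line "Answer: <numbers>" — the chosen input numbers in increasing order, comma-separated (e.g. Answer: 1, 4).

input #1 (n=3, q=14): covers B1=F, B2=E, B3=T, B4=S, B5=T, B8=T, B9=E
input #2 (n=15, q=6): covers B1=F, B2=E, B3=T, B4=S, B5=F, B6=T, B7=F, B8=F, B9=E
input #3 (n=15, q=5): covers B1=F, B2=E, B3=T, B4=S, B5=F, B6=T, B7=F, B8=F, B9=E
input #4 (n=14, q=2): covers B1=F, B2=E, B3=T, B4=S, B5=F, B6=F, B8=T, B9=E
input #5 (n=3, q=9): covers B1=F, B2=E, B3=T, B4=S, B5=T, B8=T, B9=E
input #6 (n=8, q=2): covers B1=T, B2=E, B5=F, B6=F, B8=T, B9=E
input #7 (n=9, q=2): covers B1=F, B2=E, B3=F, B4=E, B5=F, B6=F, B8=T, B9=S
input #8 (n=13, q=3): covers B1=F, B2=E, B3=T, B4=S, B5=F, B6=F, B8=T, B9=E
input #9 (n=9, q=10): covers B1=F, B2=E, B3=T, B4=E, B5=F, B6=F, B8=T, B9=S
pool-wide coverage (16 outcomes): B1=T, B1=F, B2=E, B3=T, B3=F, B4=S, B4=E, B5=T, B5=F, B6=T, B6=F, B7=F, B8=T, B8=F, B9=S, B9=E
checked all size-1 subsets: none covers 16 outcomes (max 9/16)
checked all size-2 subsets: none covers 16 outcomes (max 14/16)
checked all size-3 subsets: none covers 16 outcomes (max 15/16)
the canonical winner is {1, 2, 6, 7}: size 4, full 16-outcome coverage, earliest index list among size-4 covers

Answer: 1, 2, 6, 7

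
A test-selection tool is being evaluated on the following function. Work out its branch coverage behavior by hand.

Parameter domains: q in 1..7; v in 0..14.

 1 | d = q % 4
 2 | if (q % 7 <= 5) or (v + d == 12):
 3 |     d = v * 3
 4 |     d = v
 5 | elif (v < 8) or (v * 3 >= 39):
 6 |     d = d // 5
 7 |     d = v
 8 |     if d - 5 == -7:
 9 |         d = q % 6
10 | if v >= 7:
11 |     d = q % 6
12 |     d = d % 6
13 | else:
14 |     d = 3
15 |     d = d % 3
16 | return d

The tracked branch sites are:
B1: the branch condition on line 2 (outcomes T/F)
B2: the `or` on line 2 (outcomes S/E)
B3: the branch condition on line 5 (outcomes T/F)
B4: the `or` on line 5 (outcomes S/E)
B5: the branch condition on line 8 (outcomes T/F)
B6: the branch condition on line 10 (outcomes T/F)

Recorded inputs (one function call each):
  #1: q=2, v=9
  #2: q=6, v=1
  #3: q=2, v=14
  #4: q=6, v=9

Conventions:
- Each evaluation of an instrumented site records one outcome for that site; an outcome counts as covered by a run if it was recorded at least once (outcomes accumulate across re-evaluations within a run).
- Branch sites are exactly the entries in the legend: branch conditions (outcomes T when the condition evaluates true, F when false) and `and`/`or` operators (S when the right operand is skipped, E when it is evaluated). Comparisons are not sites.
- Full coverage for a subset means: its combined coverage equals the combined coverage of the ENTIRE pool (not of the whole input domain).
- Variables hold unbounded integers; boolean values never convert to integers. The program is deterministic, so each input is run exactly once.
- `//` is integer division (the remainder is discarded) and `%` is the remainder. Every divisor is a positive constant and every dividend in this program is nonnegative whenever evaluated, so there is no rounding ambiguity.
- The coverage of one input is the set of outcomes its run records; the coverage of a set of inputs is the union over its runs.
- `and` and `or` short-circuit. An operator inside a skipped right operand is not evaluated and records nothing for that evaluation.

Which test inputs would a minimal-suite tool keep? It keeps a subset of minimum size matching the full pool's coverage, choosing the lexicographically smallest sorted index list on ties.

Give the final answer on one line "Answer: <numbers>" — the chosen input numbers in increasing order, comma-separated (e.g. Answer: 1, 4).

test 1 (q=2, v=9) fires B2->S, B1->T, B6->T; hits B1=T, B2=S, B6=T
test 2 (q=6, v=1) fires B2->E, B1->F, B4->S, B3->T, B5->F, B6->F; hits B1=F, B2=E, B3=T, B4=S, B5=F, B6=F
test 3 (q=2, v=14) fires B2->S, B1->T, B6->T; hits B1=T, B2=S, B6=T
test 4 (q=6, v=9) fires B2->E, B1->F, B4->E, B3->F, B6->T; hits B1=F, B2=E, B3=F, B4=E, B6=T
union over all inputs: B1=T, B1=F, B2=S, B2=E, B3=T, B3=F, B4=S, B4=E, B5=F, B6=T, B6=F (11 outcomes)
every size-1 subset falls short of the 11 outcomes (best: 6/11)
every size-2 subset falls short of the 11 outcomes (best: 9/11)
size 3: inputs {1, 2, 4} cover all 11 outcomes, and no lexicographically smaller subset of this size does

Answer: 1, 2, 4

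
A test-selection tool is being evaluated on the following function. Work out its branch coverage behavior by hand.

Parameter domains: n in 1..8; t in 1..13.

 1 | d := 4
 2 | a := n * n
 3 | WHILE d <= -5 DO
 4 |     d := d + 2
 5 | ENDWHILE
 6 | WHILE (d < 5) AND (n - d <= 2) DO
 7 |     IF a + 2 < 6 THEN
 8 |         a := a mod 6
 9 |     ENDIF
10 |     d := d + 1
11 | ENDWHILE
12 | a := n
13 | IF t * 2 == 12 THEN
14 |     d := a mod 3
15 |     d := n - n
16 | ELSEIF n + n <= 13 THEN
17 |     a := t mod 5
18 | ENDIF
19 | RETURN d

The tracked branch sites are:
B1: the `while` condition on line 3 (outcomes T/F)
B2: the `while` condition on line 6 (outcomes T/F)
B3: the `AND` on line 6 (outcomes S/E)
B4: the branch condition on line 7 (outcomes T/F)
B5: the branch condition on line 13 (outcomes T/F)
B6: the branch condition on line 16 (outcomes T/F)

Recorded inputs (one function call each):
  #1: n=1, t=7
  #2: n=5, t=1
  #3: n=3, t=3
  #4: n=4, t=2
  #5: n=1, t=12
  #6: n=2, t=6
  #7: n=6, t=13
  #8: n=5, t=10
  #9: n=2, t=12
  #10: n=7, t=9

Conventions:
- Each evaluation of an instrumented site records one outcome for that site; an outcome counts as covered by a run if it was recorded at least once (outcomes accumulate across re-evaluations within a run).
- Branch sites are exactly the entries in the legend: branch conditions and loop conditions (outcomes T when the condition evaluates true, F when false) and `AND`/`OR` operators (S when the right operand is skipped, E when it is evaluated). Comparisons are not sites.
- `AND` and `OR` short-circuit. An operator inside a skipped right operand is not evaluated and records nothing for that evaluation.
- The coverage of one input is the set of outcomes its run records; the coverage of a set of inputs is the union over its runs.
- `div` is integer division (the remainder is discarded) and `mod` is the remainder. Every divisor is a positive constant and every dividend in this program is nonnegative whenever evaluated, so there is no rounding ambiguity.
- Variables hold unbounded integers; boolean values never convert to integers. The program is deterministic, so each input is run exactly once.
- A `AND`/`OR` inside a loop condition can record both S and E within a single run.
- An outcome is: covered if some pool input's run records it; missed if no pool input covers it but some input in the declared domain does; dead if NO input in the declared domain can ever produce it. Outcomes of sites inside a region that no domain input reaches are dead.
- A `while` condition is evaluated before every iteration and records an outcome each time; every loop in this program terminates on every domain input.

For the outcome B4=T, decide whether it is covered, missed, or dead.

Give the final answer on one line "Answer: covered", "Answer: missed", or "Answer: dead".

B4=T is recorded by pool input(s) 1, 5 -> covered

Answer: covered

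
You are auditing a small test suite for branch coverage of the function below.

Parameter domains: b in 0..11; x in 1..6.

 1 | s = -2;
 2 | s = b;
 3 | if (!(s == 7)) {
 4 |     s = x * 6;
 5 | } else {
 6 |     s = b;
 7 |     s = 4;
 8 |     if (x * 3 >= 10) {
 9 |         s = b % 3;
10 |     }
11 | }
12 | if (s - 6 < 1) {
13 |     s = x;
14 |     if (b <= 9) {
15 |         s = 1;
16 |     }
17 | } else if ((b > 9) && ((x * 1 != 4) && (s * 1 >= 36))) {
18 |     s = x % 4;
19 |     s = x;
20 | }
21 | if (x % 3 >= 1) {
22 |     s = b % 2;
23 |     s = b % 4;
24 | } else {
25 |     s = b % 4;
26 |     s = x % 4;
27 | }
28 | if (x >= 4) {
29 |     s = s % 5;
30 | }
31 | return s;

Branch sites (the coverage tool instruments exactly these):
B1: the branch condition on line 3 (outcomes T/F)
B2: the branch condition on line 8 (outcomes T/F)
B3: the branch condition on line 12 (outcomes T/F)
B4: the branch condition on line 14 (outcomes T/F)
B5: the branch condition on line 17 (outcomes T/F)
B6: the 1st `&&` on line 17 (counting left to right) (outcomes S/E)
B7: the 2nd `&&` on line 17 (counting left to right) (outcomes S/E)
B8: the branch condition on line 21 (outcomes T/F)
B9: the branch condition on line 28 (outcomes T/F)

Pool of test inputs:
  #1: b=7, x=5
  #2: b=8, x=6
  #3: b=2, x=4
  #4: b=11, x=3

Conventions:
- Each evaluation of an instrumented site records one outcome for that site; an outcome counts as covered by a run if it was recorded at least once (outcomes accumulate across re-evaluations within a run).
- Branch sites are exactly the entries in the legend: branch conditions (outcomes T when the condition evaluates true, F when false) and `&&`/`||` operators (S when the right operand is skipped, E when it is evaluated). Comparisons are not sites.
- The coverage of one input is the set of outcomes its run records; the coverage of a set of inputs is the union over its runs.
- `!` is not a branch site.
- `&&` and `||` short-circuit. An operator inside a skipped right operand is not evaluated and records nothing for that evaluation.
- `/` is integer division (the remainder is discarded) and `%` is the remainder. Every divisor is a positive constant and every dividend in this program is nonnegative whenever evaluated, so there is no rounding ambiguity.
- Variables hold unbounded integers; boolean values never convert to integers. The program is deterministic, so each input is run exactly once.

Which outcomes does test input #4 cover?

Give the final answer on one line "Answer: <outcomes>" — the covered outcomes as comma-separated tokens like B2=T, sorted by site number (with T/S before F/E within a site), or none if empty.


Tracing the run of input #4 (b=11, x=3):
  B1->T, B3->F, B6->E, B7->E, B5->F, B8->F, B9->F
distinct outcomes covered: B1=T, B3=F, B5=F, B6=E, B7=E, B8=F, B9=F
Answer: B1=T, B3=F, B5=F, B6=E, B7=E, B8=F, B9=F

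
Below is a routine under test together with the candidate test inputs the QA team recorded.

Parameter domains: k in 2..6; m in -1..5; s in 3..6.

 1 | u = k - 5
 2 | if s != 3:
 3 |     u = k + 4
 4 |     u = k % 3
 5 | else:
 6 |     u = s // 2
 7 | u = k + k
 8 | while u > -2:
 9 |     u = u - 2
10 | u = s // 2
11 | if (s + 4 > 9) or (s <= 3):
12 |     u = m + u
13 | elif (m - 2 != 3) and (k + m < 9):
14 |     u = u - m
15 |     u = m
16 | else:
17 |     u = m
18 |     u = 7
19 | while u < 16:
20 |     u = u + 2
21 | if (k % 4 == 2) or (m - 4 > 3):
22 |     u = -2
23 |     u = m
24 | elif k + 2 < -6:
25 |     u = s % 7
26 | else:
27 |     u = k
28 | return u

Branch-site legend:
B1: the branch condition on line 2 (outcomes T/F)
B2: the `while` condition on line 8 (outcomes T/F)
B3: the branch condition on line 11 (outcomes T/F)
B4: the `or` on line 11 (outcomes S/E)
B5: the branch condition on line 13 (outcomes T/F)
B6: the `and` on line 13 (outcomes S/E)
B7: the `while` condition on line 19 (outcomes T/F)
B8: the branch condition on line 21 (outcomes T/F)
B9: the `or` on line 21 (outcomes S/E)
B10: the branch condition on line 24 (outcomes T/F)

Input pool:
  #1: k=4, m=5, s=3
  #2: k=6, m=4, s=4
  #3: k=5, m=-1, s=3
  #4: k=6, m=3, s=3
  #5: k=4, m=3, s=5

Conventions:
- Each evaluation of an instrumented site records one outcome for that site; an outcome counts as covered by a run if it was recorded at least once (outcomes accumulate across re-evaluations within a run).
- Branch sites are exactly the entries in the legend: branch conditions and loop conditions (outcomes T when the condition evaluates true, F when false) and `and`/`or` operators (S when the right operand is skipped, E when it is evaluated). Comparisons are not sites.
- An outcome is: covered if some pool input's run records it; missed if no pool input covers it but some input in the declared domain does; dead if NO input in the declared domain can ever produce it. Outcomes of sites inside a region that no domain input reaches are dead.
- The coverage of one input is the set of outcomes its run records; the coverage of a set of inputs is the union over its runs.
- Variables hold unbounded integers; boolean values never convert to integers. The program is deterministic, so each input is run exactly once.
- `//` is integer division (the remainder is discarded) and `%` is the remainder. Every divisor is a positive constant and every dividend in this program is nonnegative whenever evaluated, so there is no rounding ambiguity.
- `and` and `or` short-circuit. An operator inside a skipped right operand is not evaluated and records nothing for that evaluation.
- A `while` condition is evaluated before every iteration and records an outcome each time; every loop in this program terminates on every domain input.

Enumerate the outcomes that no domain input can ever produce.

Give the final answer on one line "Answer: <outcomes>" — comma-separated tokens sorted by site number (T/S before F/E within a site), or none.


checking every outcome against all 140 domain inputs:
  B10=T: no domain input ever produces it -> dead
  reachable outcomes have witnesses, e.g. B1=T (e.g. k=2, m=-1, s=4), B1=F (e.g. k=2, m=-1, s=3), B2=T (e.g. k=2, m=-1, s=3), B2=F (e.g. k=2, m=-1, s=3)
Answer: B10=T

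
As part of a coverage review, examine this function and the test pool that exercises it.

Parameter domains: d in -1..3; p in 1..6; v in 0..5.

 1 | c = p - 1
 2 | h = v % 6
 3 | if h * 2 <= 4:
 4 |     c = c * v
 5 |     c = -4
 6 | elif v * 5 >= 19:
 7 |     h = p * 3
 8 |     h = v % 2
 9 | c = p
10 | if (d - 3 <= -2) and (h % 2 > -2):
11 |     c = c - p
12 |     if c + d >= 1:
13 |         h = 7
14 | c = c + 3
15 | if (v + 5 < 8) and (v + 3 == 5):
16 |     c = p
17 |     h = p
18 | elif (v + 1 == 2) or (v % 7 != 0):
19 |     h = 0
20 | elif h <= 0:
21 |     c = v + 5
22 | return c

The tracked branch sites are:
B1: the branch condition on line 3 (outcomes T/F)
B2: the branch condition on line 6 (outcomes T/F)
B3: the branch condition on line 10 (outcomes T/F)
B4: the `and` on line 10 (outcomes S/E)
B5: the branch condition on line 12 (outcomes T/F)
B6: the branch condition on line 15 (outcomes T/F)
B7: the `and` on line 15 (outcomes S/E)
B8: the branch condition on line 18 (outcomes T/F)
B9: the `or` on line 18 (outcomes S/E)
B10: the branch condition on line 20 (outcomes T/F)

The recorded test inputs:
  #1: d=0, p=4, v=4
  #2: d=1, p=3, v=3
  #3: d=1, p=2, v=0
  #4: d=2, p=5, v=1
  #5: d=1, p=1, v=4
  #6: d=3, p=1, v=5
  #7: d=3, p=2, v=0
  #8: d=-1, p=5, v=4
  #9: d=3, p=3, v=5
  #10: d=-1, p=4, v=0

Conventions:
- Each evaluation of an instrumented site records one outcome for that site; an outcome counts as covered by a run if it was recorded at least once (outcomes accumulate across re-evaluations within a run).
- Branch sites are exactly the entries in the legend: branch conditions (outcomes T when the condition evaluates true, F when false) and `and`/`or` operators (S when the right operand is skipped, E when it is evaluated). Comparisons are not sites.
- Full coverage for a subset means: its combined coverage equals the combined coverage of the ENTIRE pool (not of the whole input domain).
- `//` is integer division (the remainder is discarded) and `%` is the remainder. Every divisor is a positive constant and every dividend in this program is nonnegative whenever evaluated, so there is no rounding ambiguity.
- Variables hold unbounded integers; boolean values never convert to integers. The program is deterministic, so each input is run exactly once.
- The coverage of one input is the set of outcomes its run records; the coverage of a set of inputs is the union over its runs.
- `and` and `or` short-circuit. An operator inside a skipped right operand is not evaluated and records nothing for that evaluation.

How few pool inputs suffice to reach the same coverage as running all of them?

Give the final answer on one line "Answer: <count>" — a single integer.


input #1, d=0, p=4, v=4: events B1->F, B2->T, B4->E, B3->T, B5->F, B7->S, B6->F, B9->E, B8->T; outcomes B1=F, B2=T, B3=T, B4=E, B5=F, B6=F, B7=S, B8=T, B9=E
input #2, d=1, p=3, v=3: events B1->F, B2->F, B4->E, B3->T, B5->T, B7->S, B6->F, B9->E, B8->T; outcomes B1=F, B2=F, B3=T, B4=E, B5=T, B6=F, B7=S, B8=T, B9=E
input #3, d=1, p=2, v=0: events B1->T, B4->E, B3->T, B5->T, B7->E, B6->F, B9->E, B8->F, B10->F; outcomes B1=T, B3=T, B4=E, B5=T, B6=F, B7=E, B8=F, B9=E, B10=F
input #4, d=2, p=5, v=1: events B1->T, B4->S, B3->F, B7->E, B6->F, B9->S, B8->T; outcomes B1=T, B3=F, B4=S, B6=F, B7=E, B8=T, B9=S
input #5, d=1, p=1, v=4: events B1->F, B2->T, B4->E, B3->T, B5->T, B7->S, B6->F, B9->E, B8->T; outcomes B1=F, B2=T, B3=T, B4=E, B5=T, B6=F, B7=S, B8=T, B9=E
input #6, d=3, p=1, v=5: events B1->F, B2->T, B4->S, B3->F, B7->S, B6->F, B9->E, B8->T; outcomes B1=F, B2=T, B3=F, B4=S, B6=F, B7=S, B8=T, B9=E
input #7, d=3, p=2, v=0: events B1->T, B4->S, B3->F, B7->E, B6->F, B9->E, B8->F, B10->T; outcomes B1=T, B3=F, B4=S, B6=F, B7=E, B8=F, B9=E, B10=T
input #8, d=-1, p=5, v=4: events B1->F, B2->T, B4->E, B3->T, B5->F, B7->S, B6->F, B9->E, B8->T; outcomes B1=F, B2=T, B3=T, B4=E, B5=F, B6=F, B7=S, B8=T, B9=E
input #9, d=3, p=3, v=5: events B1->F, B2->T, B4->S, B3->F, B7->S, B6->F, B9->E, B8->T; outcomes B1=F, B2=T, B3=F, B4=S, B6=F, B7=S, B8=T, B9=E
input #10, d=-1, p=4, v=0: events B1->T, B4->E, B3->T, B5->F, B7->E, B6->F, B9->E, B8->F, B10->T; outcomes B1=T, B3=T, B4=E, B5=F, B6=F, B7=E, B8=F, B9=E, B10=T
together the pool reaches 19 outcomes: B1=T, B1=F, B2=T, B2=F, B3=T, B3=F, B4=S, B4=E, B5=T, B5=F, B6=F, B7=S, B7=E, B8=T, B8=F, B9=S, B9=E, B10=T, B10=F
every size-1 subset falls short of the 19 outcomes (best: 9/19)
every size-2 subset falls short of the 19 outcomes (best: 15/19)
every size-3 subset falls short of the 19 outcomes (best: 17/19)
every size-4 subset falls short of the 19 outcomes (best: 18/19)
inputs {1, 2, 3, 4, 7} (size 5) cover everything; no size-5 subset with a lexicographically smaller index list covers all 19
Answer: 5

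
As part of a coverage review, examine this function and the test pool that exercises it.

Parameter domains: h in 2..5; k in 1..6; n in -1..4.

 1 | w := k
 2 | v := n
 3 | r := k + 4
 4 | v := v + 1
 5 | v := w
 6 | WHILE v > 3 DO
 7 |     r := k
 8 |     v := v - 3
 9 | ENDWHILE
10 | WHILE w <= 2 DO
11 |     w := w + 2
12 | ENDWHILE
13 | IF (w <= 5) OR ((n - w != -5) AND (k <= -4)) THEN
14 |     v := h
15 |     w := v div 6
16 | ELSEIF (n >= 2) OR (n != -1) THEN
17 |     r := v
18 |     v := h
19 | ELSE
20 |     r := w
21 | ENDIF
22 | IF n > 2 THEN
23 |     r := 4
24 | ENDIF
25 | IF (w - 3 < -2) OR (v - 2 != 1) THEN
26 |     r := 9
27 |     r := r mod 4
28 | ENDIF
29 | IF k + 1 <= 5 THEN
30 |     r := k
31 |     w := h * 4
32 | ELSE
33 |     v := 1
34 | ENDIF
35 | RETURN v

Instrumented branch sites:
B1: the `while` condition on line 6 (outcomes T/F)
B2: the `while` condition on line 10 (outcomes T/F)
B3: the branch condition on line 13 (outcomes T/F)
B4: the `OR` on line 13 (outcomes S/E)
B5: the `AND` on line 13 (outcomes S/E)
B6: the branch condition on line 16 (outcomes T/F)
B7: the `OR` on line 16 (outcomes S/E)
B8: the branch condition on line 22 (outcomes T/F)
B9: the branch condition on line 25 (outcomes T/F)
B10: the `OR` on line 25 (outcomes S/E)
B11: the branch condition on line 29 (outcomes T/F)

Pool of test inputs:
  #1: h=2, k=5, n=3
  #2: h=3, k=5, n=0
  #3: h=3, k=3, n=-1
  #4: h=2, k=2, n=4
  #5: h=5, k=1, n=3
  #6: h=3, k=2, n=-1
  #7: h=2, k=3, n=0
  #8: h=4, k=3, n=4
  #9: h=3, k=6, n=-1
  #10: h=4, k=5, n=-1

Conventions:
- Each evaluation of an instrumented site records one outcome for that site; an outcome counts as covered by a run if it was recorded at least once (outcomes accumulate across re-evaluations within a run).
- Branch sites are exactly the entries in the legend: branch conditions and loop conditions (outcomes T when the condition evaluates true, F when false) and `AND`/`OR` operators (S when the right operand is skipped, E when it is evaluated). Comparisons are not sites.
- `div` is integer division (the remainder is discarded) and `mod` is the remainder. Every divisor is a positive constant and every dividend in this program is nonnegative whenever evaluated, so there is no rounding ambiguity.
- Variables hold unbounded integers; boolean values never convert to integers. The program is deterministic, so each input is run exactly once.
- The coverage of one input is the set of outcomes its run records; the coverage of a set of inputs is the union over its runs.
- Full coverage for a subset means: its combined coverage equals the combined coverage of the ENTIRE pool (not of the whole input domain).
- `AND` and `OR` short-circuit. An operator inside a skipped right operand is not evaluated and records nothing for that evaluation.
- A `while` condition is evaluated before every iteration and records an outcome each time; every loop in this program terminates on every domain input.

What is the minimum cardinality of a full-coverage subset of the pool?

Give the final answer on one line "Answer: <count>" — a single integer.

run #1 (h=2, k=5, n=3) runs B1->T, B1->F, B2->F, B4->S, B3->T, B8->T, B10->S, B9->T, B11->F; records B1=T, B1=F, B2=F, B3=T, B4=S, B8=T, B9=T, B10=S, B11=F
run #2 (h=3, k=5, n=0) runs B1->T, B1->F, B2->F, B4->S, B3->T, B8->F, B10->S, B9->T, B11->F; records B1=T, B1=F, B2=F, B3=T, B4=S, B8=F, B9=T, B10=S, B11=F
run #3 (h=3, k=3, n=-1) runs B1->F, B2->F, B4->S, B3->T, B8->F, B10->S, B9->T, B11->T; records B1=F, B2=F, B3=T, B4=S, B8=F, B9=T, B10=S, B11=T
run #4 (h=2, k=2, n=4) runs B1->F, B2->T, B2->F, B4->S, B3->T, B8->T, B10->S, B9->T, B11->T; records B1=F, B2=T, B2=F, B3=T, B4=S, B8=T, B9=T, B10=S, B11=T
run #5 (h=5, k=1, n=3) runs B1->F, B2->T, B2->F, B4->S, B3->T, B8->T, B10->S, B9->T, B11->T; records B1=F, B2=T, B2=F, B3=T, B4=S, B8=T, B9=T, B10=S, B11=T
run #6 (h=3, k=2, n=-1) runs B1->F, B2->T, B2->F, B4->S, B3->T, B8->F, B10->S, B9->T, B11->T; records B1=F, B2=T, B2=F, B3=T, B4=S, B8=F, B9=T, B10=S, B11=T
run #7 (h=2, k=3, n=0) runs B1->F, B2->F, B4->S, B3->T, B8->F, B10->S, B9->T, B11->T; records B1=F, B2=F, B3=T, B4=S, B8=F, B9=T, B10=S, B11=T
run #8 (h=4, k=3, n=4) runs B1->F, B2->F, B4->S, B3->T, B8->T, B10->S, B9->T, B11->T; records B1=F, B2=F, B3=T, B4=S, B8=T, B9=T, B10=S, B11=T
run #9 (h=3, k=6, n=-1) runs B1->T, B1->F, B2->F, B4->E, B5->E, B3->F, B7->E, B6->F, B8->F, B10->E, B9->F, B11->F; records B1=T, B1=F, B2=F, B3=F, B4=E, B5=E, B6=F, B7=E, B8=F, B9=F, B10=E, B11=F
run #10 (h=4, k=5, n=-1) runs B1->T, B1->F, B2->F, B4->S, B3->T, B8->F, B10->S, B9->T, B11->F; records B1=T, B1=F, B2=F, B3=T, B4=S, B8=F, B9=T, B10=S, B11=F
pool-wide coverage (19 outcomes): B1=T, B1=F, B2=T, B2=F, B3=T, B3=F, B4=S, B4=E, B5=E, B6=F, B7=E, B8=T, B8=F, B9=T, B9=F, B10=S, B10=E, B11=T, B11=F
no size-1 subset reaches all 19 outcomes (best union: 12/19)
the canonical winner is {4, 9}: size 2, full 19-outcome coverage, earliest index list among size-2 covers

Answer: 2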